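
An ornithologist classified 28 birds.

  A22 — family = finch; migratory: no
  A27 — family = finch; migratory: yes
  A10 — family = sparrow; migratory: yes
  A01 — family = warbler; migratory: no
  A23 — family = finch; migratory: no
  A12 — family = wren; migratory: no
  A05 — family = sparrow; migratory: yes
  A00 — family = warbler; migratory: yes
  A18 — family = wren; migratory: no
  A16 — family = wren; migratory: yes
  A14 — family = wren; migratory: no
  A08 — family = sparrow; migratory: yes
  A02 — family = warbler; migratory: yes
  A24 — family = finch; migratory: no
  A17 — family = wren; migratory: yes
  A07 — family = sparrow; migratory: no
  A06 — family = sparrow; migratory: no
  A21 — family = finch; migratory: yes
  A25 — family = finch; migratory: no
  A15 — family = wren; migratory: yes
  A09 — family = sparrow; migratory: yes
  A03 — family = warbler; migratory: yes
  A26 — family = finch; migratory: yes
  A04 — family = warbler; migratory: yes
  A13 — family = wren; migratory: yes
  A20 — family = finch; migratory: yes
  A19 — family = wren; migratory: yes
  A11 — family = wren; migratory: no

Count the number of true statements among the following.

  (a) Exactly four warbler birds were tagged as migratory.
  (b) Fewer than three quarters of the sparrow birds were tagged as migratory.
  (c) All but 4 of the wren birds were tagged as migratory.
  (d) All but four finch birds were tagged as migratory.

4

(a) warbler: |A| = 5, |A ∩ B| = 4; needs |A ∩ B| = 4 — true.
(b) sparrow: |A| = 6, |A ∩ B| = 4; needs |A ∩ B| / |A| < 3/4 — true.
(c) wren: |A| = 9, |A ∩ B| = 5; needs |A ∖ B| = 4 — true.
(d) finch: |A| = 8, |A ∩ B| = 4; needs |A ∖ B| = 4 — true.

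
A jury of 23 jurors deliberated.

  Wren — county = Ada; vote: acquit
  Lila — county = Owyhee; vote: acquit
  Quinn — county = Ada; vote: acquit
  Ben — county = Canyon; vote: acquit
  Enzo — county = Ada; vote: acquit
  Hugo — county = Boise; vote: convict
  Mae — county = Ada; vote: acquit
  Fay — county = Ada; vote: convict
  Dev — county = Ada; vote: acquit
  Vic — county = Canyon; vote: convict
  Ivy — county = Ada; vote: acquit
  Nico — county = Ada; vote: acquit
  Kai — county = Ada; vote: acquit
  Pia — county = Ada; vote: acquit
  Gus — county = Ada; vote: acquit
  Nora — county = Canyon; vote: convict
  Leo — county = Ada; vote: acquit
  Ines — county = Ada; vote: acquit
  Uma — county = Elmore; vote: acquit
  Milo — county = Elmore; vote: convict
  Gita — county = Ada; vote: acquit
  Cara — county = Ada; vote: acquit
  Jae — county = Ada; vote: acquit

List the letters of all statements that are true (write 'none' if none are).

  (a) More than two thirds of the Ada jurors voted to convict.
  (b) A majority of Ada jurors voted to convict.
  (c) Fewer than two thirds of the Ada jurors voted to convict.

|A| = 16, |A ∩ B| = 1, |A ∖ B| = 15.
(a) |A ∩ B| / |A| > 2/3: fails.
(b) |A ∩ B| > |A ∖ B|: fails.
(c) |A ∩ B| / |A| < 2/3: holds.

(c)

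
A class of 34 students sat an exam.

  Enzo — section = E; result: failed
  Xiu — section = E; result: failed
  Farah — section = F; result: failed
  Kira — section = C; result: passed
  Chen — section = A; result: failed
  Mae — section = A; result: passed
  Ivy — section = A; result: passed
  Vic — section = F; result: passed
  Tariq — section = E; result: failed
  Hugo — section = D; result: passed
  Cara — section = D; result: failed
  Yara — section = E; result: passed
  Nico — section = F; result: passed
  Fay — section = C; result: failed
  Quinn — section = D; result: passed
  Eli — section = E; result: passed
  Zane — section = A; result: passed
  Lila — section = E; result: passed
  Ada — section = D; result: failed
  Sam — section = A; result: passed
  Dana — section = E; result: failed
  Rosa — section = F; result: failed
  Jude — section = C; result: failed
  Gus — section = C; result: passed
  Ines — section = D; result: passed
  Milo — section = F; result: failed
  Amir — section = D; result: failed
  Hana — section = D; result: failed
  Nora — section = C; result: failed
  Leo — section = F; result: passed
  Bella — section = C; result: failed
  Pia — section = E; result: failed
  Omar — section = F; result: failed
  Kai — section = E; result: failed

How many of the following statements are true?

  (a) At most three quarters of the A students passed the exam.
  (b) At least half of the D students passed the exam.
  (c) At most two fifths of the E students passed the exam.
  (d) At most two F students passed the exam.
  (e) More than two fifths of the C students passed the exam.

(a) A: |A| = 5, |A ∩ B| = 4; needs |A ∩ B| / |A| ≤ 3/4 — false.
(b) D: |A| = 7, |A ∩ B| = 3; needs |A ∩ B| ≥ |A ∖ B| — false.
(c) E: |A| = 9, |A ∩ B| = 3; needs |A ∩ B| / |A| ≤ 2/5 — true.
(d) F: |A| = 7, |A ∩ B| = 3; needs |A ∩ B| ≤ 2 — false.
(e) C: |A| = 6, |A ∩ B| = 2; needs |A ∩ B| / |A| > 2/5 — false.

1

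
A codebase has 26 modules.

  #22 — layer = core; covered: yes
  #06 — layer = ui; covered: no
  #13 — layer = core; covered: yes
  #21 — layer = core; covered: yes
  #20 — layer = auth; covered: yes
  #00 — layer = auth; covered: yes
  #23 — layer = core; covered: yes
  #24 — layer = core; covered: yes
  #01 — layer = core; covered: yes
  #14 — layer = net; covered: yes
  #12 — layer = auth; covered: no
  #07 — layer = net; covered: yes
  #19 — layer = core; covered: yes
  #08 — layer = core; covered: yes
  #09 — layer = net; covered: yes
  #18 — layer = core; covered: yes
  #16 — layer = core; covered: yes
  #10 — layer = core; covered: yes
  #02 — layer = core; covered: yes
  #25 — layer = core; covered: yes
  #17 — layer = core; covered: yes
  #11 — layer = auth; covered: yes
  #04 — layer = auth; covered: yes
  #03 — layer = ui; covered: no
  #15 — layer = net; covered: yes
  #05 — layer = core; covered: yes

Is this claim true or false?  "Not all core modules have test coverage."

False

'Not all core modules have test coverage' holds iff A ⊄ B (|A ∖ B| ≥ 1).
|A| = 15, |A ∩ B| = 15, |A ∖ B| = 0.
So the statement is false.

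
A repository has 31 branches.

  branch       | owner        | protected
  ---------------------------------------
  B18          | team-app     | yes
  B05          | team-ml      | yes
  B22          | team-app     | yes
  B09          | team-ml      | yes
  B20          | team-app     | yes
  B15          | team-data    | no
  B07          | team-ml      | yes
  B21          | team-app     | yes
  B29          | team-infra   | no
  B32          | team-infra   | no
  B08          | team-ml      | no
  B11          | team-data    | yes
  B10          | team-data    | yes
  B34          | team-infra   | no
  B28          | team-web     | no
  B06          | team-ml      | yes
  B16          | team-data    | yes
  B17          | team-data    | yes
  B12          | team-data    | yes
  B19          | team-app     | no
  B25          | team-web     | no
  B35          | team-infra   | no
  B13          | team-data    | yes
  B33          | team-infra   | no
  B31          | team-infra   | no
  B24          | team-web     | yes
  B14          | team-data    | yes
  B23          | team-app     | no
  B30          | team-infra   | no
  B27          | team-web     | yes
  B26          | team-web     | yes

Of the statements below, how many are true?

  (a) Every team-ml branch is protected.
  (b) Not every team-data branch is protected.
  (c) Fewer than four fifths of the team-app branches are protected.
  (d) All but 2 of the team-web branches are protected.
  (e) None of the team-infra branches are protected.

(a) team-ml: |A| = 5, |A ∩ B| = 4; needs A ⊆ B, i.e. every element of A is in B (|A ∖ B| = 0) — false.
(b) team-data: |A| = 8, |A ∩ B| = 7; needs A ⊄ B (|A ∖ B| ≥ 1) — true.
(c) team-app: |A| = 6, |A ∩ B| = 4; needs |A ∩ B| / |A| < 4/5 — true.
(d) team-web: |A| = 5, |A ∩ B| = 3; needs |A ∖ B| = 2 — true.
(e) team-infra: |A| = 7, |A ∩ B| = 0; needs A ∩ B = ∅ (|A ∩ B| = 0) — true.

4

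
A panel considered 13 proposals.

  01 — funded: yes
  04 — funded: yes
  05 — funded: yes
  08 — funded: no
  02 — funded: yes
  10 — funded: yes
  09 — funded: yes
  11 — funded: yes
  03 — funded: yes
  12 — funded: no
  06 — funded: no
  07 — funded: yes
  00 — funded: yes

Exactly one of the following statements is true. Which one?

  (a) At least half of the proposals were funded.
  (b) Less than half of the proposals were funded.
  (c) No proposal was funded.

(a)

|A| = 13, |A ∩ B| = 10, |A ∖ B| = 3.
(a) requires |A ∩ B| ≥ |A ∖ B|: true.
(b) requires |A ∩ B| < |A ∖ B|: false.
(c) requires A ∩ B = ∅ (|A ∩ B| = 0): false.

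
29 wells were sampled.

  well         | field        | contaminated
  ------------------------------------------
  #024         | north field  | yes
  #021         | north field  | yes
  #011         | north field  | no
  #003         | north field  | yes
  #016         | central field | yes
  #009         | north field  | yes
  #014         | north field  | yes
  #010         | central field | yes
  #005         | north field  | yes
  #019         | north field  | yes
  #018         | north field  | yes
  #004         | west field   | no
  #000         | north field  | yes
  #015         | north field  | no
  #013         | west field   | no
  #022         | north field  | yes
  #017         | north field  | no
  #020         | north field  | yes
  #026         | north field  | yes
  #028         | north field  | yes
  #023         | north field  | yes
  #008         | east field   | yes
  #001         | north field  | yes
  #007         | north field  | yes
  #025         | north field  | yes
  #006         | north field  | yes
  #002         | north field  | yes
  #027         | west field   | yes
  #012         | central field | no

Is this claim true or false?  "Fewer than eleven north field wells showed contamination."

The determiner here denotes the relation: |A ∩ B| < 11.
|A| = 22, |A ∩ B| = 19, |A ∖ B| = 3.
|A ∩ B| = 19, so the statement is false.

False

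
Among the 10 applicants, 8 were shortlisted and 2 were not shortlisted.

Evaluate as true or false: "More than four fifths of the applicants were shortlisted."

False

Truth condition: |A ∩ B| / |A| > 4/5.
|A| = 10, |A ∩ B| = 8, |A ∖ B| = 2.
|A ∩ B|/|A| = 8/10, so the statement is false.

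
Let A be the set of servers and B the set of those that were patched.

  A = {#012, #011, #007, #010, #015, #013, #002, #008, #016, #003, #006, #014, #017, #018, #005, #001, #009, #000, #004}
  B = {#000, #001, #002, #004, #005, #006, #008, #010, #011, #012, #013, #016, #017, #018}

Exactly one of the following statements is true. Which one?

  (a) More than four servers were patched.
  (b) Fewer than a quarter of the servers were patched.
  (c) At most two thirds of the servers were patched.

(a)

|A| = 19, |A ∩ B| = 14, |A ∖ B| = 5.
(a) requires |A ∩ B| > 4: true.
(b) requires |A ∩ B| / |A| < 1/4: false.
(c) requires |A ∩ B| / |A| ≤ 2/3: false.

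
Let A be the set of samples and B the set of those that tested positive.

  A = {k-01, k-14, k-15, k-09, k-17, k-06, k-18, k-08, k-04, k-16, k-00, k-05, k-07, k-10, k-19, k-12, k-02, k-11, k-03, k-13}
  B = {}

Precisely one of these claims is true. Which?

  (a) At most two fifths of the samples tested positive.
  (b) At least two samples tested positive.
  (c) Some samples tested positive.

|A| = 20, |A ∩ B| = 0, |A ∖ B| = 20.
(a) requires |A ∩ B| / |A| ≤ 2/5: true.
(b) requires |A ∩ B| ≥ 2: false.
(c) requires A ∩ B ≠ ∅ (|A ∩ B| ≥ 1): false.

(a)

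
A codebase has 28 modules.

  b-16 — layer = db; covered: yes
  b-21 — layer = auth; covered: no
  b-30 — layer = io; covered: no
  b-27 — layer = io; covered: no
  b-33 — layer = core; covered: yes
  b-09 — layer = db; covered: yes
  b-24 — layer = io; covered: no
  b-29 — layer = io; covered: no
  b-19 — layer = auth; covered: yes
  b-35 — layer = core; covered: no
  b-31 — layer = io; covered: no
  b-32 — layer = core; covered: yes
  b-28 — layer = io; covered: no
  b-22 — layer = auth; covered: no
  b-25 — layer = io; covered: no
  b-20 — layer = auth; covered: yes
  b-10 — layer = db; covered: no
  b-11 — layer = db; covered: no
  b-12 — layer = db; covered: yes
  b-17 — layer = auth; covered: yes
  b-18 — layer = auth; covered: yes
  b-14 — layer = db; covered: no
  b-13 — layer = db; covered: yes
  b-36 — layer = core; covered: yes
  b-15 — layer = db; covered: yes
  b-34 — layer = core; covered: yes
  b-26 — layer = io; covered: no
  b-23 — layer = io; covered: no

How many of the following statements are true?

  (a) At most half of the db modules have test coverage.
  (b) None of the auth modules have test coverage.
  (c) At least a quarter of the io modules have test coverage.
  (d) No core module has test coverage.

(a) db: |A| = 8, |A ∩ B| = 5; needs |A ∩ B| ≤ |A ∖ B| — false.
(b) auth: |A| = 6, |A ∩ B| = 4; needs A ∩ B = ∅ (|A ∩ B| = 0) — false.
(c) io: |A| = 9, |A ∩ B| = 0; needs |A ∩ B| / |A| ≥ 1/4 — false.
(d) core: |A| = 5, |A ∩ B| = 4; needs A ∩ B = ∅ (|A ∩ B| = 0) — false.

0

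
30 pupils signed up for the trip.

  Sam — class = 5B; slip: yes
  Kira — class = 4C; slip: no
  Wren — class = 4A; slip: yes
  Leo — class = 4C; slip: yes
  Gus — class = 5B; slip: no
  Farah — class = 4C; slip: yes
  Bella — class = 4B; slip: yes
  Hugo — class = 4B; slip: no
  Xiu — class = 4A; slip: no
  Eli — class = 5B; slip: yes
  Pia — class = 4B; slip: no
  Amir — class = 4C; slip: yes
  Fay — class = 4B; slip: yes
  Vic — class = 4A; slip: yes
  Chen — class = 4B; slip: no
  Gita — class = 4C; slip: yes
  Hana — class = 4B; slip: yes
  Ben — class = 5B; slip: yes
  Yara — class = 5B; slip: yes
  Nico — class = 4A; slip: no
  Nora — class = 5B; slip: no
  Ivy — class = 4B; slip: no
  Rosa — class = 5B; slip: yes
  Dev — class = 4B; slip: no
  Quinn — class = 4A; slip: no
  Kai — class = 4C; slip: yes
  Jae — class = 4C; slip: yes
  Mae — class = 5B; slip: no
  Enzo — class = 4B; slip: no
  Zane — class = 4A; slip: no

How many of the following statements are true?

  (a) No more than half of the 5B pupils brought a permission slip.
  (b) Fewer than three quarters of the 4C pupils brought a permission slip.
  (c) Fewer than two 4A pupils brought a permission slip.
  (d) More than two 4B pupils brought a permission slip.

(a) 5B: |A| = 8, |A ∩ B| = 5; needs |A ∩ B| ≤ |A ∖ B| — false.
(b) 4C: |A| = 7, |A ∩ B| = 6; needs |A ∩ B| / |A| < 3/4 — false.
(c) 4A: |A| = 6, |A ∩ B| = 2; needs |A ∩ B| < 2 — false.
(d) 4B: |A| = 9, |A ∩ B| = 3; needs |A ∩ B| > 2 — true.

1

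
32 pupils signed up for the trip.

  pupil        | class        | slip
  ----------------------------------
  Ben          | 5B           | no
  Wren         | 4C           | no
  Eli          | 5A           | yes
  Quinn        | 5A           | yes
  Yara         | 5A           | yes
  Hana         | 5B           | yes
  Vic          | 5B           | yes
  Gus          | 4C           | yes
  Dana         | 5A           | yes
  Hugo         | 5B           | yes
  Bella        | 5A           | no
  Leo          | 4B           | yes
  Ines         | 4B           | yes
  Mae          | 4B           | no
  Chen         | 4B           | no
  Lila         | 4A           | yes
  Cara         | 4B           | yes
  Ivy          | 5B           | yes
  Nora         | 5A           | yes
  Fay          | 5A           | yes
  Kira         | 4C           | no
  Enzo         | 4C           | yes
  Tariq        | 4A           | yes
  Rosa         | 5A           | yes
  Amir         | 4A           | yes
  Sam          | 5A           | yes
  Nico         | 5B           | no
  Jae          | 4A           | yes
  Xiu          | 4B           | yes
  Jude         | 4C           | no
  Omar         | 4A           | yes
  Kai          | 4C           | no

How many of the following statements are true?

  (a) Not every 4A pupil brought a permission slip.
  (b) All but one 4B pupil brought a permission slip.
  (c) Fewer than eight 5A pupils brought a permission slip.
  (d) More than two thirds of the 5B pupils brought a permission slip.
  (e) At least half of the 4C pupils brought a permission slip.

0

(a) 4A: |A| = 5, |A ∩ B| = 5; needs A ⊄ B (|A ∖ B| ≥ 1) — false.
(b) 4B: |A| = 6, |A ∩ B| = 4; needs |A ∖ B| = 1 — false.
(c) 5A: |A| = 9, |A ∩ B| = 8; needs |A ∩ B| < 8 — false.
(d) 5B: |A| = 6, |A ∩ B| = 4; needs |A ∩ B| / |A| > 2/3 — false.
(e) 4C: |A| = 6, |A ∩ B| = 2; needs |A ∩ B| ≥ |A ∖ B| — false.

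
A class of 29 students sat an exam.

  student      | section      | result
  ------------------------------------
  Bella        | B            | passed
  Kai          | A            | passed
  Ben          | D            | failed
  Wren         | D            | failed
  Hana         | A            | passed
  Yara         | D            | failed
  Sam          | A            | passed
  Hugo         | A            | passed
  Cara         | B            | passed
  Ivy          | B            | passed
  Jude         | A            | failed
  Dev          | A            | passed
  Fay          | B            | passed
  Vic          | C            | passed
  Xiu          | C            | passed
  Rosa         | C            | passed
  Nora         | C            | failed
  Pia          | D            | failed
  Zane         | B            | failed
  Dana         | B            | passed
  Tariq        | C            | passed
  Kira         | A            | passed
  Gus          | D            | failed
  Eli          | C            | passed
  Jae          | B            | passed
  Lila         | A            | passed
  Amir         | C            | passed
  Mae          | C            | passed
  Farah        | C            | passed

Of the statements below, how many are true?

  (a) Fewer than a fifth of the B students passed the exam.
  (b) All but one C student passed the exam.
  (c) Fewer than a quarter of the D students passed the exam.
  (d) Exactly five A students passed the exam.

2

(a) B: |A| = 7, |A ∩ B| = 6; needs |A ∩ B| / |A| < 1/5 — false.
(b) C: |A| = 9, |A ∩ B| = 8; needs |A ∖ B| = 1 — true.
(c) D: |A| = 5, |A ∩ B| = 0; needs |A ∩ B| / |A| < 1/4 — true.
(d) A: |A| = 8, |A ∩ B| = 7; needs |A ∩ B| = 5 — false.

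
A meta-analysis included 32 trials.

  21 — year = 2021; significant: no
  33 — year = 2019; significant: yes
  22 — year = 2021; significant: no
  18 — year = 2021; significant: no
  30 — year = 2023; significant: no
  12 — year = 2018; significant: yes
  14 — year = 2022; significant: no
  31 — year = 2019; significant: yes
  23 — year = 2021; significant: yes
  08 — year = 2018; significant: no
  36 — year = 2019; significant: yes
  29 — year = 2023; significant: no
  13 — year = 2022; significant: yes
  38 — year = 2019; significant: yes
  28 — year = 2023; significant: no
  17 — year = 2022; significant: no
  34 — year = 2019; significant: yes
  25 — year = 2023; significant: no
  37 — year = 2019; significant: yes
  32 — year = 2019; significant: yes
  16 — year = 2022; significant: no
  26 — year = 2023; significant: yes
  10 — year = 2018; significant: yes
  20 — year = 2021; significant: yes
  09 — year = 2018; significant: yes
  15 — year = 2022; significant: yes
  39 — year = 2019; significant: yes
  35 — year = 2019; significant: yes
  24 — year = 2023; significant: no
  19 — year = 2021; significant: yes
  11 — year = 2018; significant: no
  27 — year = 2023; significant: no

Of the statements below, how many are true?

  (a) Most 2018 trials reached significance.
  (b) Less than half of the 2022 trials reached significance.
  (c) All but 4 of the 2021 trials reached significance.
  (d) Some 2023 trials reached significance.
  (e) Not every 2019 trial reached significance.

(a) 2018: |A| = 5, |A ∩ B| = 3; needs |A ∩ B| > |A ∖ B| — true.
(b) 2022: |A| = 5, |A ∩ B| = 2; needs |A ∩ B| < |A ∖ B| — true.
(c) 2021: |A| = 6, |A ∩ B| = 3; needs |A ∖ B| = 4 — false.
(d) 2023: |A| = 7, |A ∩ B| = 1; needs A ∩ B ≠ ∅ (|A ∩ B| ≥ 1) — true.
(e) 2019: |A| = 9, |A ∩ B| = 9; needs A ⊄ B (|A ∖ B| ≥ 1) — false.

3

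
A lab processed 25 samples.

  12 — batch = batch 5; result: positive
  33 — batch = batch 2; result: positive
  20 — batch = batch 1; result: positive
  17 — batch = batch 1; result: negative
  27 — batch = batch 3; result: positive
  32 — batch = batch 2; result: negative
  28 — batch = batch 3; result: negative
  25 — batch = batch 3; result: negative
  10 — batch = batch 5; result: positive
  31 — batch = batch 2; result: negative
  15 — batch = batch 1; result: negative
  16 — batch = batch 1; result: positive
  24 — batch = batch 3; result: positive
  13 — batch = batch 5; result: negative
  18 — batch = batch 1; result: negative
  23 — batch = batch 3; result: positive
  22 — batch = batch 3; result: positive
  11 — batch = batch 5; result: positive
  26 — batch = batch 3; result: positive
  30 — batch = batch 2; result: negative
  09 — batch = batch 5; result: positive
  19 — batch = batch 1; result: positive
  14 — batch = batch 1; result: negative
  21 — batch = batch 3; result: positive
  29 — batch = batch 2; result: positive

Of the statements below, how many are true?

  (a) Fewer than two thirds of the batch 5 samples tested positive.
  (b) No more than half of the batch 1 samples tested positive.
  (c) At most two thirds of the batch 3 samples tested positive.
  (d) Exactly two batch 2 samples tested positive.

2

(a) batch 5: |A| = 5, |A ∩ B| = 4; needs |A ∩ B| / |A| < 2/3 — false.
(b) batch 1: |A| = 7, |A ∩ B| = 3; needs |A ∩ B| ≤ |A ∖ B| — true.
(c) batch 3: |A| = 8, |A ∩ B| = 6; needs |A ∩ B| / |A| ≤ 2/3 — false.
(d) batch 2: |A| = 5, |A ∩ B| = 2; needs |A ∩ B| = 2 — true.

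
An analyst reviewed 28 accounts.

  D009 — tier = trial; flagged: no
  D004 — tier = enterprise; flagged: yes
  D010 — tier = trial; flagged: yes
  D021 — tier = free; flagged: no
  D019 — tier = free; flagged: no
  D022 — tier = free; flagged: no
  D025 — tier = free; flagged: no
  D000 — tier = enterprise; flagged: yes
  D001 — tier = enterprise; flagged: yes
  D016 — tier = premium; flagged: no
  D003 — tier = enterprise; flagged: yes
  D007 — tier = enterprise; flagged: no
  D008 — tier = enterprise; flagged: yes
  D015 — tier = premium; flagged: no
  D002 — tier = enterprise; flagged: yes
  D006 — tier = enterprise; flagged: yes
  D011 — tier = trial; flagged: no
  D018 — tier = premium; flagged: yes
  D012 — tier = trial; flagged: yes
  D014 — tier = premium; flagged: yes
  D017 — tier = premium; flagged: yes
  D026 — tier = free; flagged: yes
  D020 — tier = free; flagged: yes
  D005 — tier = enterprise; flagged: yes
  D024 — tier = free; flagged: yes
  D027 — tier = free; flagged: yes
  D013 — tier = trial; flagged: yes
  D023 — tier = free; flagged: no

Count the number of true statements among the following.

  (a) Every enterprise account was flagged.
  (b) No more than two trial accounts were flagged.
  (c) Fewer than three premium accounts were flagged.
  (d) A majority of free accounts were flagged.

0

(a) enterprise: |A| = 9, |A ∩ B| = 8; needs A ⊆ B, i.e. every element of A is in B (|A ∖ B| = 0) — false.
(b) trial: |A| = 5, |A ∩ B| = 3; needs |A ∩ B| ≤ 2 — false.
(c) premium: |A| = 5, |A ∩ B| = 3; needs |A ∩ B| < 3 — false.
(d) free: |A| = 9, |A ∩ B| = 4; needs |A ∩ B| > |A ∖ B| — false.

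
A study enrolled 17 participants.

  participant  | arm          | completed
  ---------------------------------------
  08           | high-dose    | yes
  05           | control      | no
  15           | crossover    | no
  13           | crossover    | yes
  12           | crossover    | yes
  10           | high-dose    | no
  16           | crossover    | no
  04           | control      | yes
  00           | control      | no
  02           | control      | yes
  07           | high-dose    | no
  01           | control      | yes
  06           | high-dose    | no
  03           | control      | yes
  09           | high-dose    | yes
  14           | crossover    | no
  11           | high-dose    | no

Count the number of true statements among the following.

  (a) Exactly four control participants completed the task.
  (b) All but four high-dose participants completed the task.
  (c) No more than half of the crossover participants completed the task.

3

(a) control: |A| = 6, |A ∩ B| = 4; needs |A ∩ B| = 4 — true.
(b) high-dose: |A| = 6, |A ∩ B| = 2; needs |A ∖ B| = 4 — true.
(c) crossover: |A| = 5, |A ∩ B| = 2; needs |A ∩ B| ≤ |A ∖ B| — true.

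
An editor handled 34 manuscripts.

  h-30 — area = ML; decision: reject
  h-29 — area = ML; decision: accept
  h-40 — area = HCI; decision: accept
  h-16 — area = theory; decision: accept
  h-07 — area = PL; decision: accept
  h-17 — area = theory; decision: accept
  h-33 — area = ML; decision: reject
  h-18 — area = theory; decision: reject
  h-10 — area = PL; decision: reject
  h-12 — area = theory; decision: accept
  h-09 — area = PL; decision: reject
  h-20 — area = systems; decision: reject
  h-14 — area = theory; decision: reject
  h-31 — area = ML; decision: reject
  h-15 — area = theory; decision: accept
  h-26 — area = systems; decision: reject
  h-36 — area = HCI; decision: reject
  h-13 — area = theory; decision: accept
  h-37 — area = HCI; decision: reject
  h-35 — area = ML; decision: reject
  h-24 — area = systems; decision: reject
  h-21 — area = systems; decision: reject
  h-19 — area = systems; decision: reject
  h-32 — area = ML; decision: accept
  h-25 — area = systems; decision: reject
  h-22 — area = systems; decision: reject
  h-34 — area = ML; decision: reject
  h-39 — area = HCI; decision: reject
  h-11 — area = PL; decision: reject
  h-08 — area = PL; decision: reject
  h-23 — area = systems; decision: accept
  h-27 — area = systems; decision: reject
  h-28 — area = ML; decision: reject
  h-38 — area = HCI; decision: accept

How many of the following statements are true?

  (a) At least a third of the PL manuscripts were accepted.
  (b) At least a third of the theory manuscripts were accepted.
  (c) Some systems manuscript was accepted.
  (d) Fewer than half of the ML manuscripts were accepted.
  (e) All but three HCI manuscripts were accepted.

4

(a) PL: |A| = 5, |A ∩ B| = 1; needs |A ∩ B| / |A| ≥ 1/3 — false.
(b) theory: |A| = 7, |A ∩ B| = 5; needs |A ∩ B| / |A| ≥ 1/3 — true.
(c) systems: |A| = 9, |A ∩ B| = 1; needs A ∩ B ≠ ∅ (|A ∩ B| ≥ 1) — true.
(d) ML: |A| = 8, |A ∩ B| = 2; needs |A ∩ B| < |A ∖ B| — true.
(e) HCI: |A| = 5, |A ∩ B| = 2; needs |A ∖ B| = 3 — true.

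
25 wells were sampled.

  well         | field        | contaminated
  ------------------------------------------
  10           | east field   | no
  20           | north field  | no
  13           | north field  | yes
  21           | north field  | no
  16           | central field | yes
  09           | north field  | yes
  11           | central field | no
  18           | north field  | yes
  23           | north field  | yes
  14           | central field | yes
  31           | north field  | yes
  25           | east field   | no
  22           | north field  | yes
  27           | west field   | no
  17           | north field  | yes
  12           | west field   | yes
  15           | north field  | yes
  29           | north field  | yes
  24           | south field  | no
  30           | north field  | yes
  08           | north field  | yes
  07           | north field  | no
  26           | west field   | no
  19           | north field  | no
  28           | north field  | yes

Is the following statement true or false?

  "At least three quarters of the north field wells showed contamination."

True

Truth condition: |A ∩ B| / |A| ≥ 3/4.
|A| = 16, |A ∩ B| = 12, |A ∖ B| = 4.
|A ∩ B|/|A| = 12/16, so the statement is true.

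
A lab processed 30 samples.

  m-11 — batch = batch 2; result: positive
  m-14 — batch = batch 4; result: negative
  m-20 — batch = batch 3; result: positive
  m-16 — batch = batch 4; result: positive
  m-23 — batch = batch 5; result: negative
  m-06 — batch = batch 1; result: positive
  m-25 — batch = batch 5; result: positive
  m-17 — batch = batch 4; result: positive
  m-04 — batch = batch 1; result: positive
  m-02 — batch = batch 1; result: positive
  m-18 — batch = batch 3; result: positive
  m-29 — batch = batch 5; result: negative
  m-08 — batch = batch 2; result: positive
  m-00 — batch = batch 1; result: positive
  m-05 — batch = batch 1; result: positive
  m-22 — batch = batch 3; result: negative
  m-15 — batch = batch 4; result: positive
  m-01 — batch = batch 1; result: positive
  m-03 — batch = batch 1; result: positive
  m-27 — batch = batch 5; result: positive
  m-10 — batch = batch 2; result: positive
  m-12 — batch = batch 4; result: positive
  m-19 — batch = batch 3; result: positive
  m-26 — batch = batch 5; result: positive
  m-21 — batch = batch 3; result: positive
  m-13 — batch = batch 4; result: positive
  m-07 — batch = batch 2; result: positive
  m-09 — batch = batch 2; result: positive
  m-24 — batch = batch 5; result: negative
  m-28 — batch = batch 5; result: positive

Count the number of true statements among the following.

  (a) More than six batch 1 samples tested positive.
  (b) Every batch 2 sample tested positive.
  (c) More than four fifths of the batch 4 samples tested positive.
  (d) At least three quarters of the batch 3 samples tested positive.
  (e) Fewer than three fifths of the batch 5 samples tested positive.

(a) batch 1: |A| = 7, |A ∩ B| = 7; needs |A ∩ B| > 6 — true.
(b) batch 2: |A| = 5, |A ∩ B| = 5; needs A ⊆ B, i.e. every element of A is in B (|A ∖ B| = 0) — true.
(c) batch 4: |A| = 6, |A ∩ B| = 5; needs |A ∩ B| / |A| > 4/5 — true.
(d) batch 3: |A| = 5, |A ∩ B| = 4; needs |A ∩ B| / |A| ≥ 3/4 — true.
(e) batch 5: |A| = 7, |A ∩ B| = 4; needs |A ∩ B| / |A| < 3/5 — true.

5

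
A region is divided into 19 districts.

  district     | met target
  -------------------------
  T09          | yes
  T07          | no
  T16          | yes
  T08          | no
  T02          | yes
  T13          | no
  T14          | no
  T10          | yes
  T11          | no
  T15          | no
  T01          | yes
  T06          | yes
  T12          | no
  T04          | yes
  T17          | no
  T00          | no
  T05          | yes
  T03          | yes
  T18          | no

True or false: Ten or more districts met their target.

The determiner here denotes the relation: |A ∩ B| ≥ 10.
|A| = 19, |A ∩ B| = 9, |A ∖ B| = 10.
|A ∩ B| = 9, so the statement is false.

False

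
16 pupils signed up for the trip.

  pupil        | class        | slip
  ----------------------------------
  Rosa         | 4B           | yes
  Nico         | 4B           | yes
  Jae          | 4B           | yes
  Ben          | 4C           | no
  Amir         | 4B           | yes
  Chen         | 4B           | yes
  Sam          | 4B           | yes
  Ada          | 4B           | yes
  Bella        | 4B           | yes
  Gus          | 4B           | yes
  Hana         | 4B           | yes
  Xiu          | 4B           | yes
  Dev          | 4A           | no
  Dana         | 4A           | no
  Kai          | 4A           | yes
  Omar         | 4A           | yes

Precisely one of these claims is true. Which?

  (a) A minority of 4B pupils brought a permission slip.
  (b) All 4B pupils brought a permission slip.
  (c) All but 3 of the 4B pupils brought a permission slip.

(b)

|A| = 11, |A ∩ B| = 11, |A ∖ B| = 0.
(a) requires |A ∩ B| < |A ∖ B|: false.
(b) requires A ⊆ B, i.e. every element of A is in B (|A ∖ B| = 0): true.
(c) requires |A ∖ B| = 3: false.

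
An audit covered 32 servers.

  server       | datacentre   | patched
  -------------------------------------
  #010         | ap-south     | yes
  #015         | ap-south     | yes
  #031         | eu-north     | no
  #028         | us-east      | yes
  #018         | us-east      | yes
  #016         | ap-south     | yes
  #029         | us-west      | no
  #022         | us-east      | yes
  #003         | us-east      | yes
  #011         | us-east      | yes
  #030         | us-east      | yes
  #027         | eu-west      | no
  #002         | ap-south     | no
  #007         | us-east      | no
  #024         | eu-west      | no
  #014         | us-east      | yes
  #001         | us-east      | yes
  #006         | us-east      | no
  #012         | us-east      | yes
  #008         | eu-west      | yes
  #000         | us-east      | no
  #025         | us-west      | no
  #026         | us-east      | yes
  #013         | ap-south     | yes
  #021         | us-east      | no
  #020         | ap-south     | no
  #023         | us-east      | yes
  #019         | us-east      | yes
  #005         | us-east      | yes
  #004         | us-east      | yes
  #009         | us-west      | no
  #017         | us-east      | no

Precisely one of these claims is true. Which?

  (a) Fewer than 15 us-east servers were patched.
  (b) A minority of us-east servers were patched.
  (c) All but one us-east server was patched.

|A| = 19, |A ∩ B| = 14, |A ∖ B| = 5.
(a) requires |A ∩ B| < 15: true.
(b) requires |A ∩ B| < |A ∖ B|: false.
(c) requires |A ∖ B| = 1: false.

(a)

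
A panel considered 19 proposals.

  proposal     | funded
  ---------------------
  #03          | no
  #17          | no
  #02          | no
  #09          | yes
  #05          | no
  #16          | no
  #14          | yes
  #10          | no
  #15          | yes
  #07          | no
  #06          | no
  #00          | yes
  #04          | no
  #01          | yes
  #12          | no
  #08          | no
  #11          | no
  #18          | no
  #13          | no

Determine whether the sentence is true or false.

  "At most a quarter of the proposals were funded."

False

Truth condition: |A ∩ B| / |A| ≤ 1/4.
|A| = 19, |A ∩ B| = 5, |A ∖ B| = 14.
|A ∩ B|/|A| = 5/19, so the statement is false.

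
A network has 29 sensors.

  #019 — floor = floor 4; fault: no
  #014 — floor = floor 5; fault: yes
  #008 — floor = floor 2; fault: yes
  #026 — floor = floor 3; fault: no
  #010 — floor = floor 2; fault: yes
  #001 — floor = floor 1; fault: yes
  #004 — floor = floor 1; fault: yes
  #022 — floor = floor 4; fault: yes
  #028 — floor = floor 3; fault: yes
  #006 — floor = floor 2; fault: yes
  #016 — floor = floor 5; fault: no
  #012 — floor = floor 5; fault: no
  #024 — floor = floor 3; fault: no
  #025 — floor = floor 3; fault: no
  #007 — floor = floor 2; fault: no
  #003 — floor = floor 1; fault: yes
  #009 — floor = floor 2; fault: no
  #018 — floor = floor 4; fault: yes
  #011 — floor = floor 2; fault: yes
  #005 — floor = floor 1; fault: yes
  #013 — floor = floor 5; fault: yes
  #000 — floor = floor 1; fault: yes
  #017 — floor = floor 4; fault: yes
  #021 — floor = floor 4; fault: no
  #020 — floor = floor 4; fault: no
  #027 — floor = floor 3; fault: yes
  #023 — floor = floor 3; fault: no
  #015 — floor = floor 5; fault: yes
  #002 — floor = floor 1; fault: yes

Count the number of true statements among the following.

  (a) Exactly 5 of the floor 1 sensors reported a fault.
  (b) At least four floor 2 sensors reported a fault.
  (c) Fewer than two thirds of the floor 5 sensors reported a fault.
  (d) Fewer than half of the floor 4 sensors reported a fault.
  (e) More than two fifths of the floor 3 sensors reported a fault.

2

(a) floor 1: |A| = 6, |A ∩ B| = 6; needs |A ∩ B| = 5 — false.
(b) floor 2: |A| = 6, |A ∩ B| = 4; needs |A ∩ B| ≥ 4 — true.
(c) floor 5: |A| = 5, |A ∩ B| = 3; needs |A ∩ B| / |A| < 2/3 — true.
(d) floor 4: |A| = 6, |A ∩ B| = 3; needs |A ∩ B| < |A ∖ B| — false.
(e) floor 3: |A| = 6, |A ∩ B| = 2; needs |A ∩ B| / |A| > 2/5 — false.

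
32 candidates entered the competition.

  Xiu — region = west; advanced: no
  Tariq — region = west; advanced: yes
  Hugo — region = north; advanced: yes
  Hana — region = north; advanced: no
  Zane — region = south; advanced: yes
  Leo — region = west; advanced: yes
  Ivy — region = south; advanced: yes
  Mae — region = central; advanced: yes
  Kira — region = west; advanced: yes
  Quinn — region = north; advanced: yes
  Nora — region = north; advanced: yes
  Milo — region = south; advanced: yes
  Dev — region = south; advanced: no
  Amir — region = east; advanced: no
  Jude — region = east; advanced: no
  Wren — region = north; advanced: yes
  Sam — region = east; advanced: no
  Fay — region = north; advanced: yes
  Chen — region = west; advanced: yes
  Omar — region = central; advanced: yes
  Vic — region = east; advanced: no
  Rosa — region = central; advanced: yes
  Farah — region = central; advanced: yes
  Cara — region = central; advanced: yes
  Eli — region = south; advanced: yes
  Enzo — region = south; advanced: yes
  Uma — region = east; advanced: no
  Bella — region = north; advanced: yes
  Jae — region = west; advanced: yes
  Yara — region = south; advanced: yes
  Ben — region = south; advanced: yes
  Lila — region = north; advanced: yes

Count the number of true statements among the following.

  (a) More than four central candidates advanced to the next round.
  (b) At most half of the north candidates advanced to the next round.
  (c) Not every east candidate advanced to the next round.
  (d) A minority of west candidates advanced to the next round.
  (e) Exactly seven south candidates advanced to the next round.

3

(a) central: |A| = 5, |A ∩ B| = 5; needs |A ∩ B| > 4 — true.
(b) north: |A| = 8, |A ∩ B| = 7; needs |A ∩ B| ≤ |A ∖ B| — false.
(c) east: |A| = 5, |A ∩ B| = 0; needs A ⊄ B (|A ∖ B| ≥ 1) — true.
(d) west: |A| = 6, |A ∩ B| = 5; needs |A ∩ B| < |A ∖ B| — false.
(e) south: |A| = 8, |A ∩ B| = 7; needs |A ∩ B| = 7 — true.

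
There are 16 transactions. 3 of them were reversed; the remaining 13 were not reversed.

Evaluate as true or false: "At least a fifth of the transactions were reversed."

Truth condition: |A ∩ B| / |A| ≥ 1/5.
|A| = 16, |A ∩ B| = 3, |A ∖ B| = 13.
|A ∩ B|/|A| = 3/16, so the statement is false.

False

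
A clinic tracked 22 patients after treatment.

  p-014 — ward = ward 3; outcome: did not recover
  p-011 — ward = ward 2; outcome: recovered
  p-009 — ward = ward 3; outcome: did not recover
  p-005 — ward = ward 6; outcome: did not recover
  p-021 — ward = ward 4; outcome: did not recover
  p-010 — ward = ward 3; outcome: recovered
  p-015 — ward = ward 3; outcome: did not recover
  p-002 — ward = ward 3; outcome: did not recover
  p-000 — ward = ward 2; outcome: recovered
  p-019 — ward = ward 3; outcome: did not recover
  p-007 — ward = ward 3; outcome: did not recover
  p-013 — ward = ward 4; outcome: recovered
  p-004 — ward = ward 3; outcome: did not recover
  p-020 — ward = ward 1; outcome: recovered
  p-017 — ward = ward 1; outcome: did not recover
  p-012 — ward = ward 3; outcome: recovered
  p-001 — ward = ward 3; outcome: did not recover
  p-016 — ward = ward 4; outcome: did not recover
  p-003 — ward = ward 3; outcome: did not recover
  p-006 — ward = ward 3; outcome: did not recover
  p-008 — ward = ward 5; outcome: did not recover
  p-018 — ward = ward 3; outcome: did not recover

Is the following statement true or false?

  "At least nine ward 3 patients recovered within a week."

False

The determiner here denotes the relation: |A ∩ B| ≥ 9.
A (the restrictor) = {p-014, p-009, p-010, p-015, p-002, p-019, p-007, p-004, p-012, p-001, p-003, p-006, p-018}, |A| = 13.
A ∩ B = {p-010, p-012}, so |A ∩ B| = 2.
|A ∩ B| = 2, so the statement is false.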